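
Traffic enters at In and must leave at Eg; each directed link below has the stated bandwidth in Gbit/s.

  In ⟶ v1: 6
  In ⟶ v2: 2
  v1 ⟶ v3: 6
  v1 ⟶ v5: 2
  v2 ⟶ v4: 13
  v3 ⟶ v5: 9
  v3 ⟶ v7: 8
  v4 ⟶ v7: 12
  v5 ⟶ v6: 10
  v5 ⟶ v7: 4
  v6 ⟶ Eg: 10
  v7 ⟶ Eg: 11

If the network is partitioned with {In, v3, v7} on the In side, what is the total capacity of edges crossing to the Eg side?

Edges leaving {In, v3, v7}: In→v1 (6), In→v2 (2), v3→v5 (9), v7→Eg (11).
Cut capacity = 6 + 2 + 9 + 11 = 28.

28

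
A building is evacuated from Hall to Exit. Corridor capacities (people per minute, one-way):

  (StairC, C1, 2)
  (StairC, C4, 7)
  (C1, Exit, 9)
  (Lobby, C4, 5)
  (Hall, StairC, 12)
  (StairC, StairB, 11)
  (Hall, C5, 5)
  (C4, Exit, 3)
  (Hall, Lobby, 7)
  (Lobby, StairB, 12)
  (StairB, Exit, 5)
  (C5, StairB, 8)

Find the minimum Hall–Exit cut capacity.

10

Augment Hall→Lobby→C4→Exit: bottleneck 3, flow now 3.
Augment Hall→Lobby→StairB→Exit: bottleneck 4, flow now 7.
Augment Hall→C5→StairB→Exit: bottleneck 1, flow now 8.
Augment Hall→StairC→C1→Exit: bottleneck 2, flow now 10.
No augmenting path remains; maximum flow = 10.
By max-flow min-cut, the minimum cut capacity equals the max flow.
In the residual graph, reachable from Hall: {Hall, Lobby, C5, StairC, C4, StairB}.
Min-cut edges: StairC→C1 (2), C4→Exit (3), StairB→Exit (5); capacity 2 + 3 + 5 = 10.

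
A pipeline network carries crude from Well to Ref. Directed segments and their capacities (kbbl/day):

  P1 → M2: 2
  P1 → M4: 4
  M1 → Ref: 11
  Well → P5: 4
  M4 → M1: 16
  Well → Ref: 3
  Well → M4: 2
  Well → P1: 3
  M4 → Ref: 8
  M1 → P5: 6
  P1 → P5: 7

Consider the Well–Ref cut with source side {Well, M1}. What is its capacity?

Edges leaving {Well, M1}: Well→P1 (3), Well→M4 (2), Well→P5 (4), Well→Ref (3), M1→P5 (6), M1→Ref (11).
Cut capacity = 3 + 2 + 4 + 3 + 6 + 11 = 29.

29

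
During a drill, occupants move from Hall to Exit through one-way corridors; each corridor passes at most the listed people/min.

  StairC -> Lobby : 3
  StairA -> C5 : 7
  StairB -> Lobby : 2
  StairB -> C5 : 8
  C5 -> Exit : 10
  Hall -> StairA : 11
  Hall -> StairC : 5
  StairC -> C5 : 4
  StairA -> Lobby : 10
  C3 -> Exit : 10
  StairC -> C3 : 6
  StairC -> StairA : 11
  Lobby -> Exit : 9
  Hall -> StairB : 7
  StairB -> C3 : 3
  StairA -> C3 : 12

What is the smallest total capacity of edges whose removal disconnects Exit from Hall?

23

Augment Hall→StairB→C3→Exit: bottleneck 3, flow now 3.
Augment Hall→StairB→Lobby→Exit: bottleneck 2, flow now 5.
Augment Hall→StairB→C5→Exit: bottleneck 2, flow now 7.
Augment Hall→StairA→C3→Exit: bottleneck 7, flow now 14.
Augment Hall→StairA→Lobby→Exit: bottleneck 4, flow now 18.
Augment Hall→StairC→Lobby→Exit: bottleneck 3, flow now 21.
Augment Hall→StairC→C5→Exit: bottleneck 2, flow now 23.
No augmenting path remains; maximum flow = 23.
By max-flow min-cut, the minimum cut capacity equals the max flow.
In the residual graph, reachable from Hall: {Hall}.
Min-cut edges: Hall→StairB (7), Hall→StairA (11), Hall→StairC (5); capacity 7 + 11 + 5 = 23.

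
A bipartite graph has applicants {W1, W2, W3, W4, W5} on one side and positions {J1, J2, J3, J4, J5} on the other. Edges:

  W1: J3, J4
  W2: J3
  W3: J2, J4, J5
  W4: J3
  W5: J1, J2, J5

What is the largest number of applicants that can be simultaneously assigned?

Unit-capacity flow: source→left, listed edges, right→sink; max matching = max flow.
Augmenting path W1→J3 (+1); matched 1.
Augmenting path W3→J2 (+1); matched 2.
Augmenting path W5→J1 (+1); matched 3.
Augmenting path W2→J3→W1→J4 (+1); matched 4.
No augmenting path remains; maximum matching = 4.
König certificate: {W1, W3, W5, J3} is a vertex cover of size 4 (every listed pair touches it), so no matching can be larger.

4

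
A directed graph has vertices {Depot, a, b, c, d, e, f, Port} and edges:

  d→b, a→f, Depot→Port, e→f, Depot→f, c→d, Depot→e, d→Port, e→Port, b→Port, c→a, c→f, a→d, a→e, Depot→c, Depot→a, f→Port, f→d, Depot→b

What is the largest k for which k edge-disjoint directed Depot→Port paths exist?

5

Assign every edge capacity 1; by Menger, the answer equals the max flow.
Path Depot→Port (+1); total 1.
Path Depot→b→Port (+1); total 2.
Path Depot→e→Port (+1); total 3.
Path Depot→f→Port (+1); total 4.
Path Depot→a→d→Port (+1); total 5.
No residual Depot→Port path; max flow = 5.
Certifying cut of size 5: {Depot→Port, b→Port, d→Port, e→Port, f→Port}.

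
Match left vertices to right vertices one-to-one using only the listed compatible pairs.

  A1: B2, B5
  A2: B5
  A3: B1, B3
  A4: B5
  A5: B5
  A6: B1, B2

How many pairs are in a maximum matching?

Unit-capacity flow: source→left, listed edges, right→sink; max matching = max flow.
Augmenting path A1→B2 (+1); matched 1.
Augmenting path A2→B5 (+1); matched 2.
Augmenting path A3→B1 (+1); matched 3.
Augmenting path A6→B1→A3→B3 (+1); matched 4.
No augmenting path remains; maximum matching = 4.
König certificate: {A1, A3, A6, B5} is a vertex cover of size 4 (every listed pair touches it), so no matching can be larger.

4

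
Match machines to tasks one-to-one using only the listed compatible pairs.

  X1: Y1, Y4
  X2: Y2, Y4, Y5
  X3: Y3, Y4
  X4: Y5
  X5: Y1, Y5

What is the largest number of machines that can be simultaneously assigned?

Unit-capacity flow: source→left, listed edges, right→sink; max matching = max flow.
Augmenting path X1→Y1 (+1); matched 1.
Augmenting path X2→Y2 (+1); matched 2.
Augmenting path X3→Y3 (+1); matched 3.
Augmenting path X4→Y5 (+1); matched 4.
Augmenting path X5→Y1→X1→Y4 (+1); matched 5.
No augmenting path remains; maximum matching = 5.
König certificate: {X1, X2, X3, X4, X5} is a vertex cover of size 5 (every listed pair touches it), so no matching can be larger.

5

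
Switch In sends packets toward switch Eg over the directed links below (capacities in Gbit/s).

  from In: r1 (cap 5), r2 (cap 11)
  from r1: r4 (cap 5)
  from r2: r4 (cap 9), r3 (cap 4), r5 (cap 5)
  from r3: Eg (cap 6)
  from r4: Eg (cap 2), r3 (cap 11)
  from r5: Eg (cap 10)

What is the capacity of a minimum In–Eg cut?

Augment In→r1→r4→Eg: bottleneck 2, flow now 2.
Augment In→r2→r3→Eg: bottleneck 4, flow now 6.
Augment In→r2→r5→Eg: bottleneck 5, flow now 11.
Augment In→r1→r4→r3→Eg: bottleneck 2, flow now 13.
No augmenting path remains; maximum flow = 13.
By max-flow min-cut, the minimum cut capacity equals the max flow.
In the residual graph, reachable from In: {In, r1, r2, r3, r4}.
Min-cut edges: r2→r5 (5), r3→Eg (6), r4→Eg (2); capacity 5 + 6 + 2 = 13.

13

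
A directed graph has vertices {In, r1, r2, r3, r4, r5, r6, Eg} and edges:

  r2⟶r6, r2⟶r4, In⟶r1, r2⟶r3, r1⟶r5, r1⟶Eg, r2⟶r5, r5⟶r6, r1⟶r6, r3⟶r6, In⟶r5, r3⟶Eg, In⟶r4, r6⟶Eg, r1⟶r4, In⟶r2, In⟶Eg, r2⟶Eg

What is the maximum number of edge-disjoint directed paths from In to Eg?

4

Assign every edge capacity 1; by Menger, the answer equals the max flow.
Path In→Eg (+1); total 1.
Path In→r1→Eg (+1); total 2.
Path In→r2→Eg (+1); total 3.
Path In→r5→r6→Eg (+1); total 4.
No residual In→Eg path; max flow = 4.
Certifying cut of size 4: {In→Eg, In→r1, In→r2, In→r5}.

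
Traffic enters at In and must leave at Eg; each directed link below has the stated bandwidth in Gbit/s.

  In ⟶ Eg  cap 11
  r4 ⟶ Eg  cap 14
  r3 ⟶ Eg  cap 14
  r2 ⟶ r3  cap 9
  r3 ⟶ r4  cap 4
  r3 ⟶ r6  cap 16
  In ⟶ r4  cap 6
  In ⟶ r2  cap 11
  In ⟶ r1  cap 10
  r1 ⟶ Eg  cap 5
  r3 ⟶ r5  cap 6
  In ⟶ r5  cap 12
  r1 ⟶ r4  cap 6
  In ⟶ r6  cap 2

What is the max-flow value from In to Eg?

Augment In→Eg: bottleneck 11, flow now 11.
Augment In→r1→Eg: bottleneck 5, flow now 16.
Augment In→r4→Eg: bottleneck 6, flow now 22.
Augment In→r1→r4→Eg: bottleneck 5, flow now 27.
Augment In→r2→r3→Eg: bottleneck 9, flow now 36.
No augmenting path remains; maximum flow = 36.
In the residual graph, reachable from In: {In, r2, r5, r6}.
Min-cut edges: In→r1 (10), In→r4 (6), In→Eg (11), r2→r3 (9); capacity 10 + 6 + 11 + 9 = 36.
This cut is saturated, so no flow can exceed 36.

36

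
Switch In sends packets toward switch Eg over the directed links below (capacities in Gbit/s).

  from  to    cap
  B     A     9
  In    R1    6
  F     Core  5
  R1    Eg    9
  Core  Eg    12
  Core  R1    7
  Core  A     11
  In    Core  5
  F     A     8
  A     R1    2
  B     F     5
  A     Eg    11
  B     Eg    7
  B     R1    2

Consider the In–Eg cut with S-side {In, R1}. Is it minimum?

No — its capacity is 14, but the minimum cut has capacity 11.

Given cut capacity: 5 + 9 = 14.
Augment In→Core→Eg: bottleneck 5, flow now 5.
Augment In→R1→Eg: bottleneck 6, flow now 11.
No augmenting path remains; maximum flow = 11.
In the residual graph, reachable from In: {In}.
Min-cut edges: In→Core (5), In→R1 (6); capacity 5 + 6 = 11.
Cut capacity 14 exceeds the max flow 11, so it is not minimum.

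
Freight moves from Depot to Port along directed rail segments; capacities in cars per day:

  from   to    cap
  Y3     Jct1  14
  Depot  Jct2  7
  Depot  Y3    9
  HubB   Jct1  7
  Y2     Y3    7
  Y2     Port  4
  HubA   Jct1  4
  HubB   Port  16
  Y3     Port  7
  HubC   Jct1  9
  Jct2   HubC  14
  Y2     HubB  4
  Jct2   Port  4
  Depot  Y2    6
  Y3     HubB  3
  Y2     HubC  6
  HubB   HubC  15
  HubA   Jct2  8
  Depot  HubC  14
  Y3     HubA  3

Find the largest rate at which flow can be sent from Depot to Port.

19

Augment Depot→Y2→Port: bottleneck 4, flow now 4.
Augment Depot→Y3→Port: bottleneck 7, flow now 11.
Augment Depot→Jct2→Port: bottleneck 4, flow now 15.
Augment Depot→Y2→HubB→Port: bottleneck 2, flow now 17.
Augment Depot→Y3→HubB→Port: bottleneck 2, flow now 19.
No augmenting path remains; maximum flow = 19.
In the residual graph, reachable from Depot: {Depot, Jct2, HubC, Jct1}.
Min-cut edges: Depot→Y2 (6), Depot→Y3 (9), Jct2→Port (4); capacity 6 + 9 + 4 = 19.
This cut is saturated, so no flow can exceed 19.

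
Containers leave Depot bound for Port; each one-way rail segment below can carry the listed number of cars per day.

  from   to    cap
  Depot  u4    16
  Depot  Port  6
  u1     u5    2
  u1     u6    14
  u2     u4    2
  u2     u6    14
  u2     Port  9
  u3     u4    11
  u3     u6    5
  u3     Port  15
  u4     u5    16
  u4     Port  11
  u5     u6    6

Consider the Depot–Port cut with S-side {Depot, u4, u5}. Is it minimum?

No — its capacity is 23, but the minimum cut has capacity 17.

Given cut capacity: 6 + 11 + 6 = 23.
Augment Depot→Port: bottleneck 6, flow now 6.
Augment Depot→u4→Port: bottleneck 11, flow now 17.
No augmenting path remains; maximum flow = 17.
In the residual graph, reachable from Depot: {Depot, u4, u5, u6}.
Min-cut edges: Depot→Port (6), u4→Port (11); capacity 6 + 11 = 17.
Cut capacity 23 exceeds the max flow 17, so it is not minimum.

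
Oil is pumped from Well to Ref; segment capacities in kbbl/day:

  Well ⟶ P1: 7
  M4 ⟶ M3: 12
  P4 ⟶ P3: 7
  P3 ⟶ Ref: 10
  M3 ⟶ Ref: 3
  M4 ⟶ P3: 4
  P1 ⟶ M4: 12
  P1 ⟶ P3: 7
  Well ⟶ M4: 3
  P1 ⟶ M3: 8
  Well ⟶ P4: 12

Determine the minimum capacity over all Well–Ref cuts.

Augment Well→P4→P3→Ref: bottleneck 7, flow now 7.
Augment Well→P1→P3→Ref: bottleneck 3, flow now 10.
Augment Well→P1→M3→Ref: bottleneck 3, flow now 13.
No augmenting path remains; maximum flow = 13.
By max-flow min-cut, the minimum cut capacity equals the max flow.
In the residual graph, reachable from Well: {Well, P4, P1, M4, P3, M3}.
Min-cut edges: P3→Ref (10), M3→Ref (3); capacity 10 + 3 = 13.

13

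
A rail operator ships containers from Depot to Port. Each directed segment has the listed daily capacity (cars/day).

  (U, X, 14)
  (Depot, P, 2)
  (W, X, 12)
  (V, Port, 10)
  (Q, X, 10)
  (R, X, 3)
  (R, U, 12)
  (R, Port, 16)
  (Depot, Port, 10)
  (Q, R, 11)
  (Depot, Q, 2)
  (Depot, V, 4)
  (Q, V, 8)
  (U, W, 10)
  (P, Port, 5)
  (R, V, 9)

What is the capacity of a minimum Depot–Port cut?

18

Augment Depot→Port: bottleneck 10, flow now 10.
Augment Depot→P→Port: bottleneck 2, flow now 12.
Augment Depot→V→Port: bottleneck 4, flow now 16.
Augment Depot→Q→R→Port: bottleneck 2, flow now 18.
No augmenting path remains; maximum flow = 18.
By max-flow min-cut, the minimum cut capacity equals the max flow.
In the residual graph, reachable from Depot: {Depot}.
Min-cut edges: Depot→P (2), Depot→Q (2), Depot→V (4), Depot→Port (10); capacity 2 + 2 + 4 + 10 = 18.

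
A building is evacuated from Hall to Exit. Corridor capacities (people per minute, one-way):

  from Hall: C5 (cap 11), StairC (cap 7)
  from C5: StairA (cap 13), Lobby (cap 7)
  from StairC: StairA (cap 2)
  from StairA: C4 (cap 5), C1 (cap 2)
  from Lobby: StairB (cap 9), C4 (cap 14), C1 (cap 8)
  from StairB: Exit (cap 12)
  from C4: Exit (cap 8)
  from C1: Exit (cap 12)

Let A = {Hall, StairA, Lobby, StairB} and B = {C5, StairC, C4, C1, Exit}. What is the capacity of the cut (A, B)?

59

Edges leaving {Hall, StairA, Lobby, StairB}: Hall→C5 (11), Hall→StairC (7), StairA→C4 (5), StairA→C1 (2), Lobby→C4 (14), Lobby→C1 (8), StairB→Exit (12).
Cut capacity = 11 + 7 + 5 + 2 + 14 + 8 + 12 = 59.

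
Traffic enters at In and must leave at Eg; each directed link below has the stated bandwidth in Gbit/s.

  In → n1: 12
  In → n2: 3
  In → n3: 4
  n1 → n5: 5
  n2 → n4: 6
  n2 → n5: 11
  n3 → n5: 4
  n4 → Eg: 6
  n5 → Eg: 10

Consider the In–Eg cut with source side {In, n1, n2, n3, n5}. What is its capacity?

Edges leaving {In, n1, n2, n3, n5}: n2→n4 (6), n5→Eg (10).
Cut capacity = 6 + 10 = 16.

16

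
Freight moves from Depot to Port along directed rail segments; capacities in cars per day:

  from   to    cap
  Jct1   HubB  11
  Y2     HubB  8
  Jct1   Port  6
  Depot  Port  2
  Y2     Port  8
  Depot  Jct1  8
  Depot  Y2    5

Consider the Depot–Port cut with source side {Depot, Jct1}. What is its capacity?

Edges leaving {Depot, Jct1}: Depot→Y2 (5), Depot→Port (2), Jct1→HubB (11), Jct1→Port (6).
Cut capacity = 5 + 2 + 11 + 6 = 24.

24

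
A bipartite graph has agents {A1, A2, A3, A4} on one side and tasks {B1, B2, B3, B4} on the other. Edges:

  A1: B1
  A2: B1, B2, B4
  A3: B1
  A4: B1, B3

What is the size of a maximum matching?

3

Unit-capacity flow: source→left, listed edges, right→sink; max matching = max flow.
Augmenting path A1→B1 (+1); matched 1.
Augmenting path A2→B2 (+1); matched 2.
Augmenting path A4→B3 (+1); matched 3.
No augmenting path remains; maximum matching = 3.
König certificate: {A2, A4, B1} is a vertex cover of size 3 (every listed pair touches it), so no matching can be larger.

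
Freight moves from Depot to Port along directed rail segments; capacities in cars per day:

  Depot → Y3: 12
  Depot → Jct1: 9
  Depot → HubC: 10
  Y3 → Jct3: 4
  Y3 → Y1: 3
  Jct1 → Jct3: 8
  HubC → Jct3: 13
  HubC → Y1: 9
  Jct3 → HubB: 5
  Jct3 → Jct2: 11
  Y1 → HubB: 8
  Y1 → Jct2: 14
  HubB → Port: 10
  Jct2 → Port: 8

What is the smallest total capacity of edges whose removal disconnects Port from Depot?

18

Augment Depot→Y3→Jct3→HubB→Port: bottleneck 4, flow now 4.
Augment Depot→Y3→Y1→HubB→Port: bottleneck 3, flow now 7.
Augment Depot→Jct1→Jct3→HubB→Port: bottleneck 1, flow now 8.
Augment Depot→Jct1→Jct3→Jct2→Port: bottleneck 7, flow now 15.
Augment Depot→HubC→Jct3→Jct2→Port: bottleneck 1, flow now 16.
Augment Depot→HubC→Y1→HubB→Port: bottleneck 2, flow now 18.
No augmenting path remains; maximum flow = 18.
By max-flow min-cut, the minimum cut capacity equals the max flow.
In the residual graph, reachable from Depot: {Depot, Y3, Jct1, HubC, Jct3, Y1, HubB, Jct2}.
Min-cut edges: HubB→Port (10), Jct2→Port (8); capacity 10 + 8 = 18.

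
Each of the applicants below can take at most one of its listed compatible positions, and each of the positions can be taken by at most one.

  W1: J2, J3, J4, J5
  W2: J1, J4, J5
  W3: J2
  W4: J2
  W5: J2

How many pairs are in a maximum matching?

3

Unit-capacity flow: source→left, listed edges, right→sink; max matching = max flow.
Augmenting path W1→J2 (+1); matched 1.
Augmenting path W2→J1 (+1); matched 2.
Augmenting path W3→J2→W1→J3 (+1); matched 3.
No augmenting path remains; maximum matching = 3.
König certificate: {W1, W2, J2} is a vertex cover of size 3 (every listed pair touches it), so no matching can be larger.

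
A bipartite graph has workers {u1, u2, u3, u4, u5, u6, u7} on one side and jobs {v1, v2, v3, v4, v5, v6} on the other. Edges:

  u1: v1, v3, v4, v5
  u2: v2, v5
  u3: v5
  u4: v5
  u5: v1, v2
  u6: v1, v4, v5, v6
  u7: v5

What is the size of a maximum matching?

5

Unit-capacity flow: source→left, listed edges, right→sink; max matching = max flow.
Augmenting path u1→v1 (+1); matched 1.
Augmenting path u2→v2 (+1); matched 2.
Augmenting path u3→v5 (+1); matched 3.
Augmenting path u6→v4 (+1); matched 4.
Augmenting path u5→v1→u1→v3 (+1); matched 5.
No augmenting path remains; maximum matching = 5.
König certificate: {u1, u2, u5, u6, v5} is a vertex cover of size 5 (every listed pair touches it), so no matching can be larger.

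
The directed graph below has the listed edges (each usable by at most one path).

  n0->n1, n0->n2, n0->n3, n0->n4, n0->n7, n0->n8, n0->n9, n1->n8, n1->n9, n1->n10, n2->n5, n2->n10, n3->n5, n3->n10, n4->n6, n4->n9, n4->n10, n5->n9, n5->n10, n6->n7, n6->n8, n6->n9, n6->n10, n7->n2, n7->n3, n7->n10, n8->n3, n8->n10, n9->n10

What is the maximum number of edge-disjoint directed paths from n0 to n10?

Assign every edge capacity 1; by Menger, the answer equals the max flow.
Path n0→n1→n10 (+1); total 1.
Path n0→n2→n10 (+1); total 2.
Path n0→n3→n10 (+1); total 3.
Path n0→n4→n10 (+1); total 4.
Path n0→n7→n10 (+1); total 5.
Path n0→n8→n10 (+1); total 6.
Path n0→n9→n10 (+1); total 7.
No residual n0→n10 path; max flow = 7.
Certifying cut of size 7: {n0→n1, n0→n2, n0→n3, n0→n4, n0→n7, n0→n8, n0→n9}.

7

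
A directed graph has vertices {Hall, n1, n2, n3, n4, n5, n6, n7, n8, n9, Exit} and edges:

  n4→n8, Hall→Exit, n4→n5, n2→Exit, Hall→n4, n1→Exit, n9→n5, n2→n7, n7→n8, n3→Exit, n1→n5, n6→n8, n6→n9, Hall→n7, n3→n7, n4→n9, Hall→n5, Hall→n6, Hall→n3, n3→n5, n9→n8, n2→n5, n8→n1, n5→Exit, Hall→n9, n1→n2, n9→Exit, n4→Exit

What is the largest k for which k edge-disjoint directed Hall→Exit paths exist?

Assign every edge capacity 1; by Menger, the answer equals the max flow.
Path Hall→Exit (+1); total 1.
Path Hall→n3→Exit (+1); total 2.
Path Hall→n4→Exit (+1); total 3.
Path Hall→n5→Exit (+1); total 4.
Path Hall→n9→Exit (+1); total 5.
Path Hall→n6→n8→n1→Exit (+1); total 6.
No residual Hall→Exit path; max flow = 6.
Certifying cut of size 6: {Hall→Exit, Hall→n3, Hall→n4, n5→Exit, n8→n1, n9→Exit}.

6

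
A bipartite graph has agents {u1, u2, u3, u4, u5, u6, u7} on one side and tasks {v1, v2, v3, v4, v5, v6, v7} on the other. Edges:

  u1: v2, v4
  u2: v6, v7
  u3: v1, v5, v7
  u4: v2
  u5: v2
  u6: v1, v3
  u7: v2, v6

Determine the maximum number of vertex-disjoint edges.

6

Unit-capacity flow: source→left, listed edges, right→sink; max matching = max flow.
Augmenting path u1→v2 (+1); matched 1.
Augmenting path u2→v6 (+1); matched 2.
Augmenting path u3→v1 (+1); matched 3.
Augmenting path u6→v3 (+1); matched 4.
Augmenting path u4→v2→u1→v4 (+1); matched 5.
Augmenting path u7→v6→u2→v7 (+1); matched 6.
No augmenting path remains; maximum matching = 6.
König certificate: {u1, u2, u3, u6, u7, v2} is a vertex cover of size 6 (every listed pair touches it), so no matching can be larger.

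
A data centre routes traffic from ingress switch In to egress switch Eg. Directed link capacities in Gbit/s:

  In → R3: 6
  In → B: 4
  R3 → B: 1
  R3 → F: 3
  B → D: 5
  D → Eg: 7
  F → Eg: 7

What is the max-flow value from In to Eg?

Augment In→R3→F→Eg: bottleneck 3, flow now 3.
Augment In→B→D→Eg: bottleneck 4, flow now 7.
Augment In→R3→B→D→Eg: bottleneck 1, flow now 8.
No augmenting path remains; maximum flow = 8.
In the residual graph, reachable from In: {In, R3}.
Min-cut edges: In→B (4), R3→B (1), R3→F (3); capacity 4 + 1 + 3 = 8.
This cut is saturated, so no flow can exceed 8.

8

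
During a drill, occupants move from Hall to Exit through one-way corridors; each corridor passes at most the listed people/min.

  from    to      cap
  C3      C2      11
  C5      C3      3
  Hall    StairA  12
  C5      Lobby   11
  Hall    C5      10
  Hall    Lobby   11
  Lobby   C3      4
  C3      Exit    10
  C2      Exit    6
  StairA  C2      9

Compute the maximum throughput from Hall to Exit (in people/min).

13

Augment Hall→StairA→C2→Exit: bottleneck 6, flow now 6.
Augment Hall→C5→C3→Exit: bottleneck 3, flow now 9.
Augment Hall→Lobby→C3→Exit: bottleneck 4, flow now 13.
No augmenting path remains; maximum flow = 13.
In the residual graph, reachable from Hall: {Hall, StairA, C5, Lobby, C2}.
Min-cut edges: C5→C3 (3), Lobby→C3 (4), C2→Exit (6); capacity 3 + 4 + 6 = 13.
This cut is saturated, so no flow can exceed 13.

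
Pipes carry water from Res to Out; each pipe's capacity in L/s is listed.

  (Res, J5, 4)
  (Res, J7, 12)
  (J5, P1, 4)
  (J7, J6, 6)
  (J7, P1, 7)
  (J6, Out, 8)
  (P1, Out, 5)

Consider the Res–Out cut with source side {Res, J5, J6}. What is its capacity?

Edges leaving {Res, J5, J6}: Res→J7 (12), J5→P1 (4), J6→Out (8).
Cut capacity = 12 + 4 + 8 = 24.

24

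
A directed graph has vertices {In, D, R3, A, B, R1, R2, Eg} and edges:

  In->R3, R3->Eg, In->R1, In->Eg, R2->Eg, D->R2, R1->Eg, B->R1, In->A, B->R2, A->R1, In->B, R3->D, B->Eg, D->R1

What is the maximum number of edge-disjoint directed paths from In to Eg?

4

Assign every edge capacity 1; by Menger, the answer equals the max flow.
Path In→Eg (+1); total 1.
Path In→R3→Eg (+1); total 2.
Path In→B→Eg (+1); total 3.
Path In→R1→Eg (+1); total 4.
No residual In→Eg path; max flow = 4.
Certifying cut of size 4: {In→B, In→Eg, In→R3, R1→Eg}.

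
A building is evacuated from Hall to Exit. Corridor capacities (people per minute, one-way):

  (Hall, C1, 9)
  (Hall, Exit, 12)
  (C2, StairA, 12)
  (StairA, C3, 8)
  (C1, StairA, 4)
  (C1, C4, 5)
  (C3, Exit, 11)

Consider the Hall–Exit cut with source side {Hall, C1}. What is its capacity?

Edges leaving {Hall, C1}: Hall→Exit (12), C1→StairA (4), C1→C4 (5).
Cut capacity = 12 + 4 + 5 = 21.

21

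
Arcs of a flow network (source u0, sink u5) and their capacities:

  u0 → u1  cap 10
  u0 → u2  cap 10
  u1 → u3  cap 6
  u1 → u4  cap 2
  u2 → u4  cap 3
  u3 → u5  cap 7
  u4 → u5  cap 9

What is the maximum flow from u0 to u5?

Augment u0→u1→u3→u5: bottleneck 6, flow now 6.
Augment u0→u1→u4→u5: bottleneck 2, flow now 8.
Augment u0→u2→u4→u5: bottleneck 3, flow now 11.
No augmenting path remains; maximum flow = 11.
In the residual graph, reachable from u0: {u0, u1, u2}.
Min-cut edges: u1→u3 (6), u1→u4 (2), u2→u4 (3); capacity 6 + 2 + 3 = 11.
This cut is saturated, so no flow can exceed 11.

11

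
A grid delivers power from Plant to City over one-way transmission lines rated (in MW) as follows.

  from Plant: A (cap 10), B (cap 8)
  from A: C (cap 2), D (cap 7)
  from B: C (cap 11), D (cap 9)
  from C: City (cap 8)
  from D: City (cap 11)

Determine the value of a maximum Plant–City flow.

17

Augment Plant→A→C→City: bottleneck 2, flow now 2.
Augment Plant→A→D→City: bottleneck 7, flow now 9.
Augment Plant→B→C→City: bottleneck 6, flow now 15.
Augment Plant→B→D→City: bottleneck 2, flow now 17.
No augmenting path remains; maximum flow = 17.
In the residual graph, reachable from Plant: {Plant, A}.
Min-cut edges: Plant→B (8), A→C (2), A→D (7); capacity 8 + 2 + 7 = 17.
This cut is saturated, so no flow can exceed 17.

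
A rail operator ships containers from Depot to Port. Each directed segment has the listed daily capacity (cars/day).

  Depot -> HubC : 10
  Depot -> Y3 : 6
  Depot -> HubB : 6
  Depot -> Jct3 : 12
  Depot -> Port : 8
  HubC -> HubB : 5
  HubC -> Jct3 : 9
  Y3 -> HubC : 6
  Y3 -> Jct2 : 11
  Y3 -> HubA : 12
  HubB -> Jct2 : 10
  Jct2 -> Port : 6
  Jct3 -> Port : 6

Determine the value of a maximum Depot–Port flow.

20

Augment Depot→Port: bottleneck 8, flow now 8.
Augment Depot→Jct3→Port: bottleneck 6, flow now 14.
Augment Depot→Y3→Jct2→Port: bottleneck 6, flow now 20.
No augmenting path remains; maximum flow = 20.
In the residual graph, reachable from Depot: {Depot, HubC, Y3, HubB, Jct2, Jct3, HubA}.
Min-cut edges: Depot→Port (8), Jct2→Port (6), Jct3→Port (6); capacity 8 + 6 + 6 = 20.
This cut is saturated, so no flow can exceed 20.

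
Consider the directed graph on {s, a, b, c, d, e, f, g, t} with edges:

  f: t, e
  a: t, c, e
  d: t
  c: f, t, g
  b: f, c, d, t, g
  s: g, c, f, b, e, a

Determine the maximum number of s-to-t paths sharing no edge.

4

Assign every edge capacity 1; by Menger, the answer equals the max flow.
Path s→a→t (+1); total 1.
Path s→b→t (+1); total 2.
Path s→c→t (+1); total 3.
Path s→f→t (+1); total 4.
No residual s→t path; max flow = 4.
Certifying cut of size 4: {s→a, s→b, s→c, s→f}.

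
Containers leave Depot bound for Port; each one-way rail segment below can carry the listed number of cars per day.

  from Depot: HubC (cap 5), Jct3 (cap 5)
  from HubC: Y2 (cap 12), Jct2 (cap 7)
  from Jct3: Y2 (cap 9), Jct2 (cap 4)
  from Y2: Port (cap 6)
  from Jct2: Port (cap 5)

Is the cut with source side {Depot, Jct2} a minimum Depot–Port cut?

Given cut capacity: 5 + 5 + 5 = 15.
Augment Depot→HubC→Y2→Port: bottleneck 5, flow now 5.
Augment Depot→Jct3→Y2→Port: bottleneck 1, flow now 6.
Augment Depot→Jct3→Jct2→Port: bottleneck 4, flow now 10.
No augmenting path remains; maximum flow = 10.
In the residual graph, reachable from Depot: {Depot}.
Min-cut edges: Depot→HubC (5), Depot→Jct3 (5); capacity 5 + 5 = 10.
Cut capacity 15 exceeds the max flow 10, so it is not minimum.

No — its capacity is 15, but the minimum cut has capacity 10.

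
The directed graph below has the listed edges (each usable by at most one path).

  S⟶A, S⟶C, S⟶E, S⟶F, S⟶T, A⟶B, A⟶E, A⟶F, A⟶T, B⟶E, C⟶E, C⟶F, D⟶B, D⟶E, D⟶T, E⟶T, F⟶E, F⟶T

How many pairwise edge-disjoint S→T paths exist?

Assign every edge capacity 1; by Menger, the answer equals the max flow.
Path S→T (+1); total 1.
Path S→A→T (+1); total 2.
Path S→E→T (+1); total 3.
Path S→F→T (+1); total 4.
No residual S→T path; max flow = 4.
Certifying cut of size 4: {E→T, F→T, S→A, S→T}.

4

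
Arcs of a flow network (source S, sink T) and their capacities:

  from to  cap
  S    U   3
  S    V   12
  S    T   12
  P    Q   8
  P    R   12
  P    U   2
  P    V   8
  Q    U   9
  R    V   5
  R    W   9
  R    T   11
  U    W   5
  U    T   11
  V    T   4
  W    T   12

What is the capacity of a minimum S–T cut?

Augment S→T: bottleneck 12, flow now 12.
Augment S→U→T: bottleneck 3, flow now 15.
Augment S→V→T: bottleneck 4, flow now 19.
No augmenting path remains; maximum flow = 19.
By max-flow min-cut, the minimum cut capacity equals the max flow.
In the residual graph, reachable from S: {S, V}.
Min-cut edges: S→U (3), S→T (12), V→T (4); capacity 3 + 12 + 4 = 19.

19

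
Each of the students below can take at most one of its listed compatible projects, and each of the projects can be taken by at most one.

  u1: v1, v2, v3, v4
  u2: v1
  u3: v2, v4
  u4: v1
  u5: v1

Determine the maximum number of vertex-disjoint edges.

Unit-capacity flow: source→left, listed edges, right→sink; max matching = max flow.
Augmenting path u1→v1 (+1); matched 1.
Augmenting path u3→v2 (+1); matched 2.
Augmenting path u2→v1→u1→v3 (+1); matched 3.
No augmenting path remains; maximum matching = 3.
König certificate: {u1, u3, v1} is a vertex cover of size 3 (every listed pair touches it), so no matching can be larger.

3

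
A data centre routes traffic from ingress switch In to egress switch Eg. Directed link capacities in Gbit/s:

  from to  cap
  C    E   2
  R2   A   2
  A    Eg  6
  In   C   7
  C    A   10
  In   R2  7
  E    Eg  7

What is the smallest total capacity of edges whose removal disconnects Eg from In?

8

Augment In→R2→A→Eg: bottleneck 2, flow now 2.
Augment In→C→A→Eg: bottleneck 4, flow now 6.
Augment In→C→E→Eg: bottleneck 2, flow now 8.
No augmenting path remains; maximum flow = 8.
By max-flow min-cut, the minimum cut capacity equals the max flow.
In the residual graph, reachable from In: {In, R2, C, A}.
Min-cut edges: C→E (2), A→Eg (6); capacity 2 + 6 = 8.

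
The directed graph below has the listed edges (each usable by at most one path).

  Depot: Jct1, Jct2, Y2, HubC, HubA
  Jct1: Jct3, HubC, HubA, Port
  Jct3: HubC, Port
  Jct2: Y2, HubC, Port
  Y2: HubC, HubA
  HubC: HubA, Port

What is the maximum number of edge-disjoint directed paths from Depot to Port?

Assign every edge capacity 1; by Menger, the answer equals the max flow.
Path Depot→Jct1→Port (+1); total 1.
Path Depot→Jct2→Port (+1); total 2.
Path Depot→HubC→Port (+1); total 3.
No residual Depot→Port path; max flow = 3.
Certifying cut of size 3: {Depot→Jct1, Depot→Jct2, HubC→Port}.

3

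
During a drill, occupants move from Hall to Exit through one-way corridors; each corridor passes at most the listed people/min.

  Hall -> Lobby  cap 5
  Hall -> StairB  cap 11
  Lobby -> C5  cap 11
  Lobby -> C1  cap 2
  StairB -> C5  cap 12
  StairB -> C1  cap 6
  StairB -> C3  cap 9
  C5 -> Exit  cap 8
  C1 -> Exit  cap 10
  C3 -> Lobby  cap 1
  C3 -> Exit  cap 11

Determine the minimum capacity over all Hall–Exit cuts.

Augment Hall→Lobby→C5→Exit: bottleneck 5, flow now 5.
Augment Hall→StairB→C5→Exit: bottleneck 3, flow now 8.
Augment Hall→StairB→C1→Exit: bottleneck 6, flow now 14.
Augment Hall→StairB→C3→Exit: bottleneck 2, flow now 16.
No augmenting path remains; maximum flow = 16.
By max-flow min-cut, the minimum cut capacity equals the max flow.
In the residual graph, reachable from Hall: {Hall}.
Min-cut edges: Hall→Lobby (5), Hall→StairB (11); capacity 5 + 11 = 16.

16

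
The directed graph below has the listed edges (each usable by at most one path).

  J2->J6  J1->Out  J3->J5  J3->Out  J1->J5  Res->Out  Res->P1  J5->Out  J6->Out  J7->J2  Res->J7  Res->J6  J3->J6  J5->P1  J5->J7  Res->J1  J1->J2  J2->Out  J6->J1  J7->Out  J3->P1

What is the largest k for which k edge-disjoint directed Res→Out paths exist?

Assign every edge capacity 1; by Menger, the answer equals the max flow.
Path Res→Out (+1); total 1.
Path Res→J7→Out (+1); total 2.
Path Res→J6→Out (+1); total 3.
Path Res→J1→Out (+1); total 4.
No residual Res→Out path; max flow = 4.
Certifying cut of size 4: {Res→J1, Res→J6, Res→J7, Res→Out}.

4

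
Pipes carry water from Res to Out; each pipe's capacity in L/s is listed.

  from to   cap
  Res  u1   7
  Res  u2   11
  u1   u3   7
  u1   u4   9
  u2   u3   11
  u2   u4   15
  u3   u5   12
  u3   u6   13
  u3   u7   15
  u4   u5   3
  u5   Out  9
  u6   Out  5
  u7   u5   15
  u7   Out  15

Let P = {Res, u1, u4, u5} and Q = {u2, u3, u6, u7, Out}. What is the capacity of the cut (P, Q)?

27

Edges leaving {Res, u1, u4, u5}: Res→u2 (11), u1→u3 (7), u5→Out (9).
Cut capacity = 11 + 7 + 9 = 27.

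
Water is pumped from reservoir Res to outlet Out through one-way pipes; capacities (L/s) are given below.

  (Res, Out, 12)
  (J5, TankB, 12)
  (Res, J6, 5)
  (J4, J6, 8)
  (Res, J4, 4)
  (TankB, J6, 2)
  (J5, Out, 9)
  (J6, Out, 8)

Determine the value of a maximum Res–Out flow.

20

Augment Res→Out: bottleneck 12, flow now 12.
Augment Res→J6→Out: bottleneck 5, flow now 17.
Augment Res→J4→J6→Out: bottleneck 3, flow now 20.
No augmenting path remains; maximum flow = 20.
In the residual graph, reachable from Res: {Res, J4, J6}.
Min-cut edges: Res→Out (12), J6→Out (8); capacity 12 + 8 = 20.
This cut is saturated, so no flow can exceed 20.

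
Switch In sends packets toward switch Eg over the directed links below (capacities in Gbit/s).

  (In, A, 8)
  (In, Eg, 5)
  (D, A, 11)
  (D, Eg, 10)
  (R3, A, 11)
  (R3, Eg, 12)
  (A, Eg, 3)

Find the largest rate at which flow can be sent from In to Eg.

Augment In→Eg: bottleneck 5, flow now 5.
Augment In→A→Eg: bottleneck 3, flow now 8.
No augmenting path remains; maximum flow = 8.
In the residual graph, reachable from In: {In, A}.
Min-cut edges: In→Eg (5), A→Eg (3); capacity 5 + 3 = 8.
This cut is saturated, so no flow can exceed 8.

8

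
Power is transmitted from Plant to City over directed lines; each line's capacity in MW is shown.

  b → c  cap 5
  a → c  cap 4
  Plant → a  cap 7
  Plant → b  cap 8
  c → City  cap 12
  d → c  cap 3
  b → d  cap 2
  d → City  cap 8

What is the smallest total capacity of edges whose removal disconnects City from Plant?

Augment Plant→a→c→City: bottleneck 4, flow now 4.
Augment Plant→b→c→City: bottleneck 5, flow now 9.
Augment Plant→b→d→City: bottleneck 2, flow now 11.
No augmenting path remains; maximum flow = 11.
By max-flow min-cut, the minimum cut capacity equals the max flow.
In the residual graph, reachable from Plant: {Plant, a, b}.
Min-cut edges: a→c (4), b→c (5), b→d (2); capacity 4 + 5 + 2 = 11.

11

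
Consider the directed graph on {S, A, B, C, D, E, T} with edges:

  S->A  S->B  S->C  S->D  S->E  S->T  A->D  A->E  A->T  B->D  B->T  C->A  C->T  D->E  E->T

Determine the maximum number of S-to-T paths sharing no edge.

5

Assign every edge capacity 1; by Menger, the answer equals the max flow.
Path S→T (+1); total 1.
Path S→A→T (+1); total 2.
Path S→B→T (+1); total 3.
Path S→C→T (+1); total 4.
Path S→E→T (+1); total 5.
No residual S→T path; max flow = 5.
Certifying cut of size 5: {E→T, S→A, S→B, S→C, S→T}.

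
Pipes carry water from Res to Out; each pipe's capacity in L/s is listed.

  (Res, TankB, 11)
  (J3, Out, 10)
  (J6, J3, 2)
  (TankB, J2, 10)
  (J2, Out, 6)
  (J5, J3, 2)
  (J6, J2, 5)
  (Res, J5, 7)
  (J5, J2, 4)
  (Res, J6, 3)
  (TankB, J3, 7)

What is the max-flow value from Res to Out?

16

Augment Res→TankB→J2→Out: bottleneck 6, flow now 6.
Augment Res→TankB→J3→Out: bottleneck 5, flow now 11.
Augment Res→J6→J3→Out: bottleneck 2, flow now 13.
Augment Res→J5→J3→Out: bottleneck 2, flow now 15.
Augment Res→J6→J2→TankB→J3→Out: bottleneck 1, flow now 16. (uses reverse residual edge)
No augmenting path remains; maximum flow = 16.
In the residual graph, reachable from Res: {Res, TankB, J6, J5, J2, J3}.
Min-cut edges: J2→Out (6), J3→Out (10); capacity 6 + 10 = 16.
This cut is saturated, so no flow can exceed 16.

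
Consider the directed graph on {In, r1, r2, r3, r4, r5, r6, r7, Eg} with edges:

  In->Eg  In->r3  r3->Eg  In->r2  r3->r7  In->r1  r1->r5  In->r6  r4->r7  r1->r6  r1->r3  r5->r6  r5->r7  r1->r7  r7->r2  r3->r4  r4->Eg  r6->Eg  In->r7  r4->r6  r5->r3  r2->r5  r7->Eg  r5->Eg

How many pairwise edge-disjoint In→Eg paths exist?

Assign every edge capacity 1; by Menger, the answer equals the max flow.
Path In→Eg (+1); total 1.
Path In→r3→Eg (+1); total 2.
Path In→r6→Eg (+1); total 3.
Path In→r7→Eg (+1); total 4.
Path In→r1→r5→Eg (+1); total 5.
Path In→r2→r5→r3→r4→Eg (+1); total 6.
No residual In→Eg path; max flow = 6.
Certifying cut of size 6: {In→Eg, In→r1, In→r2, In→r3, In→r6, In→r7}.

6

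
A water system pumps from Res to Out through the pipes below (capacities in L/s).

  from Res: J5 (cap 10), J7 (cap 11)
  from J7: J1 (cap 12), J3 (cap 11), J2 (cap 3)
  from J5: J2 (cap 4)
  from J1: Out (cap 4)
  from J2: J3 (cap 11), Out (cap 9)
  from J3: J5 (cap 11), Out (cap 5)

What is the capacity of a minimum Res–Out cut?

Augment Res→J7→J1→Out: bottleneck 4, flow now 4.
Augment Res→J7→J2→Out: bottleneck 3, flow now 7.
Augment Res→J7→J3→Out: bottleneck 4, flow now 11.
Augment Res→J5→J2→Out: bottleneck 4, flow now 15.
No augmenting path remains; maximum flow = 15.
By max-flow min-cut, the minimum cut capacity equals the max flow.
In the residual graph, reachable from Res: {Res, J5}.
Min-cut edges: Res→J7 (11), J5→J2 (4); capacity 11 + 4 = 15.

15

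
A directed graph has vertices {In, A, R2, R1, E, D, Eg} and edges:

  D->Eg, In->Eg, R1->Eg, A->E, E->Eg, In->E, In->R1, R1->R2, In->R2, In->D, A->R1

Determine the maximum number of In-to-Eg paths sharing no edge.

4

Assign every edge capacity 1; by Menger, the answer equals the max flow.
Path In→Eg (+1); total 1.
Path In→R1→Eg (+1); total 2.
Path In→E→Eg (+1); total 3.
Path In→D→Eg (+1); total 4.
No residual In→Eg path; max flow = 4.
Certifying cut of size 4: {In→D, In→E, In→Eg, In→R1}.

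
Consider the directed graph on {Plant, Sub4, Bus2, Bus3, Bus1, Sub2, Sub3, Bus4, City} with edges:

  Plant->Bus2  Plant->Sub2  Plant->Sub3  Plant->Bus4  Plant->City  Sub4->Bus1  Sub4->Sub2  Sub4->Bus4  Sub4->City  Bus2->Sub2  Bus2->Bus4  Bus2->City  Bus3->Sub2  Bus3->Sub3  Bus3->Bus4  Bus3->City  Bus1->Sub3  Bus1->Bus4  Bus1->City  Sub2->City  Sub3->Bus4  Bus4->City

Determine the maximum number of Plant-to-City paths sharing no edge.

Assign every edge capacity 1; by Menger, the answer equals the max flow.
Path Plant→City (+1); total 1.
Path Plant→Bus2→City (+1); total 2.
Path Plant→Sub2→City (+1); total 3.
Path Plant→Bus4→City (+1); total 4.
No residual Plant→City path; max flow = 4.
Certifying cut of size 4: {Bus4→City, Plant→Bus2, Plant→City, Plant→Sub2}.

4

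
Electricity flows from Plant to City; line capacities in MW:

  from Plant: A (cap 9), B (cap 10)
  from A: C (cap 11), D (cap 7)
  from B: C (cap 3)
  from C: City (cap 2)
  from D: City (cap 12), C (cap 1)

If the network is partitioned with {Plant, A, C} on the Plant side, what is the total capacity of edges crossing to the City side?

Edges leaving {Plant, A, C}: Plant→B (10), A→D (7), C→City (2).
Cut capacity = 10 + 7 + 2 = 19.

19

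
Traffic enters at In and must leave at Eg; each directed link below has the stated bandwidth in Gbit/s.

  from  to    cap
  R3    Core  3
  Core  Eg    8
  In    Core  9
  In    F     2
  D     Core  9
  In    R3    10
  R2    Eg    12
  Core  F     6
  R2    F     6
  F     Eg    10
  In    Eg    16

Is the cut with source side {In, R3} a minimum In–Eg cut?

Given cut capacity: 9 + 2 + 16 + 3 = 30.
Augment In→Eg: bottleneck 16, flow now 16.
Augment In→Core→Eg: bottleneck 8, flow now 24.
Augment In→F→Eg: bottleneck 2, flow now 26.
Augment In→Core→F→Eg: bottleneck 1, flow now 27.
Augment In→R3→Core→F→Eg: bottleneck 3, flow now 30.
No augmenting path remains; maximum flow = 30.
Cut capacity 30 equals the max flow, so it is a minimum cut.

Yes — it is a minimum cut (capacity 30).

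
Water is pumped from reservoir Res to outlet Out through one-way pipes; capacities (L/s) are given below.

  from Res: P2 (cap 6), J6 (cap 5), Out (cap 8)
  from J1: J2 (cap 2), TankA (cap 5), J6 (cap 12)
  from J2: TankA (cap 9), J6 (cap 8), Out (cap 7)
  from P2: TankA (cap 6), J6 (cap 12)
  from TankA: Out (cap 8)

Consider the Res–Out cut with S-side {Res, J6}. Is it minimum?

Yes — it is a minimum cut (capacity 14).

Given cut capacity: 6 + 8 = 14.
Augment Res→Out: bottleneck 8, flow now 8.
Augment Res→P2→TankA→Out: bottleneck 6, flow now 14.
No augmenting path remains; maximum flow = 14.
Cut capacity 14 equals the max flow, so it is a minimum cut.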